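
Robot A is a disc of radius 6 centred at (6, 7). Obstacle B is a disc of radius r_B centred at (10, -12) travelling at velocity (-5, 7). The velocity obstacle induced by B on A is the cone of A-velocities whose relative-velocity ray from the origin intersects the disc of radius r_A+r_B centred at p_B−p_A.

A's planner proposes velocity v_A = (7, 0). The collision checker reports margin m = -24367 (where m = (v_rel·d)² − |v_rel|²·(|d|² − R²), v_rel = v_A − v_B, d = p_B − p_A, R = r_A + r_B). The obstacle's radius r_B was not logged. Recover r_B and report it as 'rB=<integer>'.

m = -24367
d = (4, -19);  v_rel = (12, -7),  |v_rel|² = 193
v_rel×d = (12)·(-19) − (-7)·(4) = -200
since m = R²·193 − (-200)²:  R² = (40000 + -24367) / 193 = 81
R = √81 = 9  ⇒  r_B = 9 − 6 = 3

rB=3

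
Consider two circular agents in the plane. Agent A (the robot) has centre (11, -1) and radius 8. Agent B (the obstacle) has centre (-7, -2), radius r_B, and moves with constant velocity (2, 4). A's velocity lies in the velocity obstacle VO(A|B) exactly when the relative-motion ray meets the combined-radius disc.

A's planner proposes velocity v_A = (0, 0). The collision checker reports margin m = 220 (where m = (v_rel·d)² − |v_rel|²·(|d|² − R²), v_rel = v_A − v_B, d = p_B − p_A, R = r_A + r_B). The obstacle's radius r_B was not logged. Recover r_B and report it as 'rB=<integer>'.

m = 220
d = (-18, -1);  v_rel = (-2, -4),  |v_rel|² = 20
v_rel×d = (-2)·(-1) − (-4)·(-18) = -70
since m = R²·20 − (-70)²:  R² = (4900 + 220) / 20 = 256
R = √256 = 16  ⇒  r_B = 16 − 8 = 8

rB=8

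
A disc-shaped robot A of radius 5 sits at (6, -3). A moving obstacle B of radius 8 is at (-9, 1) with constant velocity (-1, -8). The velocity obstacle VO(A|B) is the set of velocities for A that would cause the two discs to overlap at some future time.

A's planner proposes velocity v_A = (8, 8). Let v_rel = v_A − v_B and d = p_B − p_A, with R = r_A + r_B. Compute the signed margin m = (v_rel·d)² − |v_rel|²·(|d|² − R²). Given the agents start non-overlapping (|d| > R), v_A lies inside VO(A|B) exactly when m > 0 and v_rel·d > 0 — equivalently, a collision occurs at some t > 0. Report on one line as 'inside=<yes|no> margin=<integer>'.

d = (-15, 4),  |d|² = 241;  R = 5+8 = 13,  c = 241−13² = 72
v_rel = (9, 16),  |v_rel|² = 337;  v_rel·d = (9)·(-15) + (16)·(4) = -71
337·t² + 142·t + 72 = 0  ⇒  m = (-71)² − 337·72 = -19223
m = -19223 < 0,  v_rel·d = -71 < 0  ⇒  outside

inside=no margin=-19223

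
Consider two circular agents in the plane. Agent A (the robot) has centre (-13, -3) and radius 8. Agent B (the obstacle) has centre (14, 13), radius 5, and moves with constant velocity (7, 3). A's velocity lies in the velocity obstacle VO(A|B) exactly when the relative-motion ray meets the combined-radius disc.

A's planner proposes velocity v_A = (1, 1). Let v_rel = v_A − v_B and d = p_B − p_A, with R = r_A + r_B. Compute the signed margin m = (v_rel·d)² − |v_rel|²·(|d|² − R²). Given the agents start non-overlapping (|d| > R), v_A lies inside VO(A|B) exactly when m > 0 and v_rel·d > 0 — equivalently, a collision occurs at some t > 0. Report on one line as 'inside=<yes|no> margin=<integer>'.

d = (27, 16),  |d|² = 985;  R = 8+5 = 13,  c = 985−13² = 816
v_rel = (-6, -2),  |v_rel|² = 40;  v_rel·d = (-6)·(27) + (-2)·(16) = -194
40·t² + 388·t + 816 = 0  ⇒  m = (-194)² − 40·816 = 4996
m = 4996 > 0,  v_rel·d = -194 < 0  ⇒  outside

inside=no margin=4996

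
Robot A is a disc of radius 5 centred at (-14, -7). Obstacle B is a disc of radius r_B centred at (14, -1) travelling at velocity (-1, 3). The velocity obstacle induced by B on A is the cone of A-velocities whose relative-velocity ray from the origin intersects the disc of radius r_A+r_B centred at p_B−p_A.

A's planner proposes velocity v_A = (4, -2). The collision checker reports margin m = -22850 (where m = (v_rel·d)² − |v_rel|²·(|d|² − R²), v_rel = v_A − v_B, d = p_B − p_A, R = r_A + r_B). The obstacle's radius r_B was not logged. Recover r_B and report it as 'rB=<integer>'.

m = -22850
d = (28, 6);  v_rel = (5, -5),  |v_rel|² = 50
v_rel×d = (5)·(6) − (-5)·(28) = 170
since m = R²·50 − 170²:  R² = (28900 + -22850) / 50 = 121
R = √121 = 11  ⇒  r_B = 11 − 5 = 6

rB=6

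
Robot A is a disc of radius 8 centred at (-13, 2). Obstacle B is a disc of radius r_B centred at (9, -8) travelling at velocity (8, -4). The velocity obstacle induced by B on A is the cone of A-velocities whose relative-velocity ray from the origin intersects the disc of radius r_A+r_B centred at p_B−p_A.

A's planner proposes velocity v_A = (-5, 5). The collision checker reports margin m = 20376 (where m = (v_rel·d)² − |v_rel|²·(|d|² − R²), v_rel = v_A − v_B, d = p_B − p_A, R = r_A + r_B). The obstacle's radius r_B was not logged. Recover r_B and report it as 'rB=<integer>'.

m = 20376
d = (22, -10);  v_rel = (-13, 9),  |v_rel|² = 250
v_rel×d = (-13)·(-10) − (9)·(22) = -68
since m = R²·250 − (-68)²:  R² = (4624 + 20376) / 250 = 100
R = √100 = 10  ⇒  r_B = 10 − 8 = 2

rB=2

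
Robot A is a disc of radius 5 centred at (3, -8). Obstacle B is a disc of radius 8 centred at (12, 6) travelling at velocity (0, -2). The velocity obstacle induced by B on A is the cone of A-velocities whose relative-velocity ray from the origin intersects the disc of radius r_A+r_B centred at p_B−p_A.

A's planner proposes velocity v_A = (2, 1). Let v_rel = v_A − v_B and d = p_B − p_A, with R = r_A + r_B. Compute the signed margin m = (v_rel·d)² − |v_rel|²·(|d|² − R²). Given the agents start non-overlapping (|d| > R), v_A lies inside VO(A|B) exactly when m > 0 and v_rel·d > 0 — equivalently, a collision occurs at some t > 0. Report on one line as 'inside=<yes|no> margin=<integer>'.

d = (9, 14),  |d|² = 277;  R = 5+8 = 13,  c = 277−13² = 108
v_rel = (2, 3),  |v_rel|² = 13;  v_rel·d = (2)·(9) + (3)·(14) = 60
13·t² − 120·t + 108 = 0  ⇒  m = 60² − 13·108 = 2196
m = 2196 > 0,  v_rel·d = 60 > 0  ⇒  inside

inside=yes margin=2196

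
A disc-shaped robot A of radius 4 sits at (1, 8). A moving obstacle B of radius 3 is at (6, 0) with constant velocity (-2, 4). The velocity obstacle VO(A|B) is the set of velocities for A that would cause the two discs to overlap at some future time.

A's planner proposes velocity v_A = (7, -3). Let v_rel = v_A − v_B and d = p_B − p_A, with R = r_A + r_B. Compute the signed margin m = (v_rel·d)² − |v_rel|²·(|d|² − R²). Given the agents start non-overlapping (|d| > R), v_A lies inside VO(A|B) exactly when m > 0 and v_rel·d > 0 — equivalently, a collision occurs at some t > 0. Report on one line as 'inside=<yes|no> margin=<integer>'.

d = (5, -8),  |d|² = 89;  R = 4+3 = 7,  c = 89−7² = 40
v_rel = (9, -7),  |v_rel|² = 130;  v_rel·d = (9)·(5) + (-7)·(-8) = 101
130·t² − 202·t + 40 = 0  ⇒  m = 101² − 130·40 = 5001
m = 5001 > 0,  v_rel·d = 101 > 0  ⇒  inside

inside=yes margin=5001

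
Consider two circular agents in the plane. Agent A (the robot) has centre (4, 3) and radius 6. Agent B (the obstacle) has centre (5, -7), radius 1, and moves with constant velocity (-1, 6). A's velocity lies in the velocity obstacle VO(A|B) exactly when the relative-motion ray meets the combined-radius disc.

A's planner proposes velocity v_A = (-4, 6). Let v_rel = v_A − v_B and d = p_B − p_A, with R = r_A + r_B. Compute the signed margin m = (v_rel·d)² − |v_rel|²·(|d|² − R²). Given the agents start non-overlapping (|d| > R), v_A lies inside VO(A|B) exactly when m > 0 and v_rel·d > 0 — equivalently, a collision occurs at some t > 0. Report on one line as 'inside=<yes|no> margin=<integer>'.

d = (1, -10),  |d|² = 101;  R = 6+1 = 7,  c = 101−7² = 52
v_rel = (-3, 0),  |v_rel|² = 9;  v_rel·d = (-3)·(1) + (0)·(-10) = -3
9·t² + 6·t + 52 = 0  ⇒  m = (-3)² − 9·52 = -459
m = -459 < 0,  v_rel·d = -3 < 0  ⇒  outside

inside=no margin=-459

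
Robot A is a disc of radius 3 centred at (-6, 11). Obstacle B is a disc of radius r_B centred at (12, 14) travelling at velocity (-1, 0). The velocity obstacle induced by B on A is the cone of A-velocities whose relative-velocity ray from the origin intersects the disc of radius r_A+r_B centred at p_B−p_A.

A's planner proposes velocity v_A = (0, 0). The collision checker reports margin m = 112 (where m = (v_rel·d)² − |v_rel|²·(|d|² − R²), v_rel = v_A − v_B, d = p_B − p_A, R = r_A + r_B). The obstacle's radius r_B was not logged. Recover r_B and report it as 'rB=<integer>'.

m = 112
d = (18, 3);  v_rel = (1, 0),  |v_rel|² = 1
v_rel×d = (1)·(3) − (0)·(18) = 3
since m = R²·1 − 3²:  R² = (9 + 112) / 1 = 121
R = √121 = 11  ⇒  r_B = 11 − 3 = 8

rB=8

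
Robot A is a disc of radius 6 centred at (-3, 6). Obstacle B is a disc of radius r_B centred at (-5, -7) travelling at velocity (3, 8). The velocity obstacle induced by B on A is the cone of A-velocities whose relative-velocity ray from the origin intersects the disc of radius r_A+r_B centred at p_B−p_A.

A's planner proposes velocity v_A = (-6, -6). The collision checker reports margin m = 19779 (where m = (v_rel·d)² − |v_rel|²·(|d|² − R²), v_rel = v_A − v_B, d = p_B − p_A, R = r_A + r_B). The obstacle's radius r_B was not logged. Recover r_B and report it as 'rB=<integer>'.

m = 19779
d = (-2, -13);  v_rel = (-9, -14),  |v_rel|² = 277
v_rel×d = (-9)·(-13) − (-14)·(-2) = 89
since m = R²·277 − 89²:  R² = (7921 + 19779) / 277 = 100
R = √100 = 10  ⇒  r_B = 10 − 6 = 4

rB=4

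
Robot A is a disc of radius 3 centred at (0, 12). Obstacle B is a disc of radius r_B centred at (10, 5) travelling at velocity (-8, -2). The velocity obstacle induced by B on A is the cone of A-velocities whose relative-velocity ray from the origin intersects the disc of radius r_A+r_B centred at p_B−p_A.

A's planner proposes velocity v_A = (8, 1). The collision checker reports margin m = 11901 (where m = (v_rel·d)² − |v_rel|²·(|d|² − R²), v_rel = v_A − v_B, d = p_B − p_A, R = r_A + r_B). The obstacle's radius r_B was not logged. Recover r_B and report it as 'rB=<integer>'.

m = 11901
d = (10, -7);  v_rel = (16, 3),  |v_rel|² = 265
v_rel×d = (16)·(-7) − (3)·(10) = -142
since m = R²·265 − (-142)²:  R² = (20164 + 11901) / 265 = 121
R = √121 = 11  ⇒  r_B = 11 − 3 = 8

rB=8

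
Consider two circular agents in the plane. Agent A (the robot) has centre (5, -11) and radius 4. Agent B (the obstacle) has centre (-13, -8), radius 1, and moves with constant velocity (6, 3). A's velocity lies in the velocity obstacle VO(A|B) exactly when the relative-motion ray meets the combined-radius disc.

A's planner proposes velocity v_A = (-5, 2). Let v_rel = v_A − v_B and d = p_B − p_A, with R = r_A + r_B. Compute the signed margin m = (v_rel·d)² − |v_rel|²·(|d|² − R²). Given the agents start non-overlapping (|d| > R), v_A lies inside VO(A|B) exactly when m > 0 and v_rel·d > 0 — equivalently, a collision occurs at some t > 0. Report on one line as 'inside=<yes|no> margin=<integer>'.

d = (-18, 3),  |d|² = 333;  R = 4+1 = 5,  c = 333−5² = 308
v_rel = (-11, -1),  |v_rel|² = 122;  v_rel·d = (-11)·(-18) + (-1)·(3) = 195
122·t² − 390·t + 308 = 0  ⇒  m = 195² − 122·308 = 449
m = 449 > 0,  v_rel·d = 195 > 0  ⇒  inside

inside=yes margin=449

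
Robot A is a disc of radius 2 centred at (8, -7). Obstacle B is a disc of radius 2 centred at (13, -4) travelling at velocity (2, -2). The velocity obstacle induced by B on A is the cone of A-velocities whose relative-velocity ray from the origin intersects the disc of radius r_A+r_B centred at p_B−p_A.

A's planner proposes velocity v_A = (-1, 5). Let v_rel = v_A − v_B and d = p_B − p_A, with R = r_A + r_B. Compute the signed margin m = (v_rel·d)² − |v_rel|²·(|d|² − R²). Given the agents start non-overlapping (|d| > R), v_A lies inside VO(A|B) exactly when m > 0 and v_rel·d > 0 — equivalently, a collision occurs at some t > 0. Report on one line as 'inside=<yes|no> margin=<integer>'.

d = (5, 3),  |d|² = 34;  R = 2+2 = 4,  c = 34−4² = 18
v_rel = (-3, 7),  |v_rel|² = 58;  v_rel·d = (-3)·(5) + (7)·(3) = 6
58·t² − 12·t + 18 = 0  ⇒  m = 6² − 58·18 = -1008
m = -1008 < 0,  v_rel·d = 6 > 0  ⇒  outside

inside=no margin=-1008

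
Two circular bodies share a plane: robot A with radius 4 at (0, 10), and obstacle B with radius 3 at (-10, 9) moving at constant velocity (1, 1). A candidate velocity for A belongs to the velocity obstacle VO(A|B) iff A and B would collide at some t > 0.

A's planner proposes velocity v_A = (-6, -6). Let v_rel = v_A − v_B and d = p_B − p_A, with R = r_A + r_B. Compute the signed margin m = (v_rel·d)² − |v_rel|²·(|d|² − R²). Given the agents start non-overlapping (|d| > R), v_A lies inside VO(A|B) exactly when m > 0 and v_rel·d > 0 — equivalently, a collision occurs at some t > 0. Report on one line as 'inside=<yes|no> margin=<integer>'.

d = (-10, -1),  |d|² = 101;  R = 4+3 = 7,  c = 101−7² = 52
v_rel = (-7, -7),  |v_rel|² = 98;  v_rel·d = (-7)·(-10) + (-7)·(-1) = 77
98·t² − 154·t + 52 = 0  ⇒  m = 77² − 98·52 = 833
m = 833 > 0,  v_rel·d = 77 > 0  ⇒  inside

inside=yes margin=833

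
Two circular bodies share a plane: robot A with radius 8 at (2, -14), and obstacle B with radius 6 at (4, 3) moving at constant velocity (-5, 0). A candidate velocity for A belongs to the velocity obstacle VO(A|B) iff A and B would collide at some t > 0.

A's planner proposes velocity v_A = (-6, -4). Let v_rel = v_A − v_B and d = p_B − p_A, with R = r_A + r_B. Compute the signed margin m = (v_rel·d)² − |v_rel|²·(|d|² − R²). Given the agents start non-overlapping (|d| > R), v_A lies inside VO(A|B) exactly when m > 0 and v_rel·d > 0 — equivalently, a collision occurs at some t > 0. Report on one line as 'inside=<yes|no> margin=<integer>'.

d = (2, 17),  |d|² = 293;  R = 8+6 = 14,  c = 293−14² = 97
v_rel = (-1, -4),  |v_rel|² = 17;  v_rel·d = (-1)·(2) + (-4)·(17) = -70
17·t² + 140·t + 97 = 0  ⇒  m = (-70)² − 17·97 = 3251
m = 3251 > 0,  v_rel·d = -70 < 0  ⇒  outside

inside=no margin=3251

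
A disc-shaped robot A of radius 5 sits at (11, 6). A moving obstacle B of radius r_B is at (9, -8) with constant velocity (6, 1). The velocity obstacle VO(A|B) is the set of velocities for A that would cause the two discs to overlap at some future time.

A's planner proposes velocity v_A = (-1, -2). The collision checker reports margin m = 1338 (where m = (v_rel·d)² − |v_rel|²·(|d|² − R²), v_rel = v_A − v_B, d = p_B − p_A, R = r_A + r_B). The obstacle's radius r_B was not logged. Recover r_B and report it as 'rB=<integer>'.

m = 1338
d = (-2, -14);  v_rel = (-7, -3),  |v_rel|² = 58
v_rel×d = (-7)·(-14) − (-3)·(-2) = 92
since m = R²·58 − 92²:  R² = (8464 + 1338) / 58 = 169
R = √169 = 13  ⇒  r_B = 13 − 5 = 8

rB=8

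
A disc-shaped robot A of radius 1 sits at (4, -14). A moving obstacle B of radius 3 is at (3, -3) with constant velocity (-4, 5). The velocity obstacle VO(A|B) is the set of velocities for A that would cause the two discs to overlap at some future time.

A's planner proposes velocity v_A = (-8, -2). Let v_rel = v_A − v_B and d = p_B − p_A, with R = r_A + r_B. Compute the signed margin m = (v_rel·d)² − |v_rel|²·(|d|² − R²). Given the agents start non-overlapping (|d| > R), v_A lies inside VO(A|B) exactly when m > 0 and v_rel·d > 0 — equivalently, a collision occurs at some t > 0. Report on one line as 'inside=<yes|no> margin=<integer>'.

d = (-1, 11),  |d|² = 122;  R = 1+3 = 4,  c = 122−4² = 106
v_rel = (-4, -7),  |v_rel|² = 65;  v_rel·d = (-4)·(-1) + (-7)·(11) = -73
65·t² + 146·t + 106 = 0  ⇒  m = (-73)² − 65·106 = -1561
m = -1561 < 0,  v_rel·d = -73 < 0  ⇒  outside

inside=no margin=-1561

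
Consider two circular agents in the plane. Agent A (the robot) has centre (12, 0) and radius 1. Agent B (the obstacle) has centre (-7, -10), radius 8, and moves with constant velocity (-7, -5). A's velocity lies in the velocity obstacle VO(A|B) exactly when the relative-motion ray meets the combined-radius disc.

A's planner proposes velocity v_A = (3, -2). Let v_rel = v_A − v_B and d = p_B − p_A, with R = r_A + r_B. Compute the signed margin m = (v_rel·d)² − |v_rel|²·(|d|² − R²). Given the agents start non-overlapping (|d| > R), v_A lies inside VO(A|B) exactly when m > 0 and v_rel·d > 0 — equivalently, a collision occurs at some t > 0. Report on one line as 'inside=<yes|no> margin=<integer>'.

d = (-19, -10),  |d|² = 461;  R = 1+8 = 9,  c = 461−9² = 380
v_rel = (10, 3),  |v_rel|² = 109;  v_rel·d = (10)·(-19) + (3)·(-10) = -220
109·t² + 440·t + 380 = 0  ⇒  m = (-220)² − 109·380 = 6980
m = 6980 > 0,  v_rel·d = -220 < 0  ⇒  outside

inside=no margin=6980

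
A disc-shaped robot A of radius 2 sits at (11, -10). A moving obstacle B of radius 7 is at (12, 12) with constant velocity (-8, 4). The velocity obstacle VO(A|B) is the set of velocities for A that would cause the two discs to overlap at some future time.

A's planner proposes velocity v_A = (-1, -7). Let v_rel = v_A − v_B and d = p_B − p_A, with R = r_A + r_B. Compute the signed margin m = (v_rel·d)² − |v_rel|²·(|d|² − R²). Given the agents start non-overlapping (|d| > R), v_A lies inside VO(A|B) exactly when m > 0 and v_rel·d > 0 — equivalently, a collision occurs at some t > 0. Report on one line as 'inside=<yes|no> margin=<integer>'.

d = (1, 22),  |d|² = 485;  R = 2+7 = 9,  c = 485−9² = 404
v_rel = (7, -11),  |v_rel|² = 170;  v_rel·d = (7)·(1) + (-11)·(22) = -235
170·t² + 470·t + 404 = 0  ⇒  m = (-235)² − 170·404 = -13455
m = -13455 < 0,  v_rel·d = -235 < 0  ⇒  outside

inside=no margin=-13455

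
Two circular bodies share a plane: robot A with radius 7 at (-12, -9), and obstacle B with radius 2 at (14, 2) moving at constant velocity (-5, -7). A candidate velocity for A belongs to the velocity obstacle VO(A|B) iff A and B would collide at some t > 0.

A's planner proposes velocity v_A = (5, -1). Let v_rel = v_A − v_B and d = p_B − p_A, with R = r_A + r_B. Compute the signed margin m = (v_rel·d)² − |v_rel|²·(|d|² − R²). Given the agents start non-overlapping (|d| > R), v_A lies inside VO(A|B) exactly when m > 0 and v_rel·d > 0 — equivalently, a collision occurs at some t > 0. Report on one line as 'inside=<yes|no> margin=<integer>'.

d = (26, 11),  |d|² = 797;  R = 7+2 = 9,  c = 797−9² = 716
v_rel = (10, 6),  |v_rel|² = 136;  v_rel·d = (10)·(26) + (6)·(11) = 326
136·t² − 652·t + 716 = 0  ⇒  m = 326² − 136·716 = 8900
m = 8900 > 0,  v_rel·d = 326 > 0  ⇒  inside

inside=yes margin=8900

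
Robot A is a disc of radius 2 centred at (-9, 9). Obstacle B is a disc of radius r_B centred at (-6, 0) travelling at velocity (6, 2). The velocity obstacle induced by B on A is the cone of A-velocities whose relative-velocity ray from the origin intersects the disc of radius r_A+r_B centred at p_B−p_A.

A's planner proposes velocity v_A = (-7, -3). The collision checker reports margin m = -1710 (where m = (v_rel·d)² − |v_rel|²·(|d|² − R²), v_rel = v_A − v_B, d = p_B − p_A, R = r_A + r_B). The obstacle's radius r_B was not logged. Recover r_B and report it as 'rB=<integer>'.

m = -1710
d = (3, -9);  v_rel = (-13, -5),  |v_rel|² = 194
v_rel×d = (-13)·(-9) − (-5)·(3) = 132
since m = R²·194 − 132²:  R² = (17424 + -1710) / 194 = 81
R = √81 = 9  ⇒  r_B = 9 − 2 = 7

rB=7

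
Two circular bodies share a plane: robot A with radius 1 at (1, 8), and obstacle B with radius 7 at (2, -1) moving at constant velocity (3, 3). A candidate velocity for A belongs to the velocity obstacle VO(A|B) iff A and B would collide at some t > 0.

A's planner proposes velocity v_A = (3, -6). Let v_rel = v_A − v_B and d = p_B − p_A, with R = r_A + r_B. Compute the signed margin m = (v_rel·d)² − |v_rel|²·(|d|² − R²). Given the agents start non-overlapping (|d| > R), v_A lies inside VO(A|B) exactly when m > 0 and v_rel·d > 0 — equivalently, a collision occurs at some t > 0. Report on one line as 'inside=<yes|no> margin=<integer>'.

d = (1, -9),  |d|² = 82;  R = 1+7 = 8,  c = 82−8² = 18
v_rel = (0, -9),  |v_rel|² = 81;  v_rel·d = (0)·(1) + (-9)·(-9) = 81
81·t² − 162·t + 18 = 0  ⇒  m = 81² − 81·18 = 5103
m = 5103 > 0,  v_rel·d = 81 > 0  ⇒  inside

inside=yes margin=5103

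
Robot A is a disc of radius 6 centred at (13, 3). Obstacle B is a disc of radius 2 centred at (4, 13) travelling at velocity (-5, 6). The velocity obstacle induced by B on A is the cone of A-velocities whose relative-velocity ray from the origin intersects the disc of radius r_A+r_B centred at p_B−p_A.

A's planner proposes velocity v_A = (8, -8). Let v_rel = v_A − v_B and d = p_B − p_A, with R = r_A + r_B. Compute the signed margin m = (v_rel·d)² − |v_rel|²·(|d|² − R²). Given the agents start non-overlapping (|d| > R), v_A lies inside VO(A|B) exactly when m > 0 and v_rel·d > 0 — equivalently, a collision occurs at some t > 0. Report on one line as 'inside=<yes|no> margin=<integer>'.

d = (-9, 10),  |d|² = 181;  R = 6+2 = 8,  c = 181−8² = 117
v_rel = (13, -14),  |v_rel|² = 365;  v_rel·d = (13)·(-9) + (-14)·(10) = -257
365·t² + 514·t + 117 = 0  ⇒  m = (-257)² − 365·117 = 23344
m = 23344 > 0,  v_rel·d = -257 < 0  ⇒  outside

inside=no margin=23344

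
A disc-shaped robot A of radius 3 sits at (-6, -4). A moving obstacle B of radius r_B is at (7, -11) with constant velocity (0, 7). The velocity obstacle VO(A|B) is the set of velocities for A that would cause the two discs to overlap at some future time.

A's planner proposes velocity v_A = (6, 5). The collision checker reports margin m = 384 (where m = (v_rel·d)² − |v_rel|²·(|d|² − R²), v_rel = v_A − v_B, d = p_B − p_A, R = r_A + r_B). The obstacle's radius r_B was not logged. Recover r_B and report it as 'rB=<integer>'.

m = 384
d = (13, -7);  v_rel = (6, -2),  |v_rel|² = 40
v_rel×d = (6)·(-7) − (-2)·(13) = -16
since m = R²·40 − (-16)²:  R² = (256 + 384) / 40 = 16
R = √16 = 4  ⇒  r_B = 4 − 3 = 1

rB=1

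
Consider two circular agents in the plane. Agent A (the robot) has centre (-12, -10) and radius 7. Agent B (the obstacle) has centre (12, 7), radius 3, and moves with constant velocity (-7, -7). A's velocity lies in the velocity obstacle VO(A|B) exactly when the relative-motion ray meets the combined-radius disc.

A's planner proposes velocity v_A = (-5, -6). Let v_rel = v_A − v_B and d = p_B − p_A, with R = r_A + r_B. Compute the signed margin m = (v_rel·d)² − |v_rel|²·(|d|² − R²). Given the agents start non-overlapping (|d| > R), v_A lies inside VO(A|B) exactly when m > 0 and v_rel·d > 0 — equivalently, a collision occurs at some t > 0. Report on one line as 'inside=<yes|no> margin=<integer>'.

d = (24, 17),  |d|² = 865;  R = 7+3 = 10,  c = 865−10² = 765
v_rel = (2, 1),  |v_rel|² = 5;  v_rel·d = (2)·(24) + (1)·(17) = 65
5·t² − 130·t + 765 = 0  ⇒  m = 65² − 5·765 = 400
m = 400 > 0,  v_rel·d = 65 > 0  ⇒  inside

inside=yes margin=400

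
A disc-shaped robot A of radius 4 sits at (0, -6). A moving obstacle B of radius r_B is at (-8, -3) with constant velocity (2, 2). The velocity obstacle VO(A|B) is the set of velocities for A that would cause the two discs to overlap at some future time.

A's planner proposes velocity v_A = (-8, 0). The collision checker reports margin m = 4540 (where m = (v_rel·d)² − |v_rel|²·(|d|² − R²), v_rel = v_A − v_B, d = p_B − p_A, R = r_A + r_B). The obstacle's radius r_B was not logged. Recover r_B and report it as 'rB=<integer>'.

m = 4540
d = (-8, 3);  v_rel = (-10, -2),  |v_rel|² = 104
v_rel×d = (-10)·(3) − (-2)·(-8) = -46
since m = R²·104 − (-46)²:  R² = (2116 + 4540) / 104 = 64
R = √64 = 8  ⇒  r_B = 8 − 4 = 4

rB=4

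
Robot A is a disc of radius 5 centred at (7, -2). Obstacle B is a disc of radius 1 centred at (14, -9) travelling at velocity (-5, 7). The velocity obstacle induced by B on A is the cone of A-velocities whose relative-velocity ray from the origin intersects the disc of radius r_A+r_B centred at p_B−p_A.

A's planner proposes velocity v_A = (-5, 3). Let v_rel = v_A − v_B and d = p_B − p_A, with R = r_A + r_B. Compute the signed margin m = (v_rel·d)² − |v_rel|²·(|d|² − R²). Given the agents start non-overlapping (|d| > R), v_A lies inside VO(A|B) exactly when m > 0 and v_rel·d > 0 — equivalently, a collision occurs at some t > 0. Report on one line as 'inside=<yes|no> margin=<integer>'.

d = (7, -7),  |d|² = 98;  R = 5+1 = 6,  c = 98−6² = 62
v_rel = (0, -4),  |v_rel|² = 16;  v_rel·d = (0)·(7) + (-4)·(-7) = 28
16·t² − 56·t + 62 = 0  ⇒  m = 28² − 16·62 = -208
m = -208 < 0,  v_rel·d = 28 > 0  ⇒  outside

inside=no margin=-208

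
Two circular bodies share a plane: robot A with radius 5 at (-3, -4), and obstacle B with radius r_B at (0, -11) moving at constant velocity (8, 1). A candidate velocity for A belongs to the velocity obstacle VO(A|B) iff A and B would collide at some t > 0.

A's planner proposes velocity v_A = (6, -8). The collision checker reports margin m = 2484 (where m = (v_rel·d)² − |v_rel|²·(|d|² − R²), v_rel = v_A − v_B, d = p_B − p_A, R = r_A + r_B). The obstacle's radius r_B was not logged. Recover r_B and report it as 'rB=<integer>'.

m = 2484
d = (3, -7);  v_rel = (-2, -9),  |v_rel|² = 85
v_rel×d = (-2)·(-7) − (-9)·(3) = 41
since m = R²·85 − 41²:  R² = (1681 + 2484) / 85 = 49
R = √49 = 7  ⇒  r_B = 7 − 5 = 2

rB=2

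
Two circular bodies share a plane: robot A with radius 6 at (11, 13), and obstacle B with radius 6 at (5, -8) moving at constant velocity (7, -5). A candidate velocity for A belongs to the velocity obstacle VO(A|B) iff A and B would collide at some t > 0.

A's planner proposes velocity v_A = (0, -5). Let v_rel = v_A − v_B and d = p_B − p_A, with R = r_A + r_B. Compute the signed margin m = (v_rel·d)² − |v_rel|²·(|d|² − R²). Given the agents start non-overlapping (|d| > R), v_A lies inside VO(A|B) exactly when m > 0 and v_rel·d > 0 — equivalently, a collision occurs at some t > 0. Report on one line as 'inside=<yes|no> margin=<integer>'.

d = (-6, -21),  |d|² = 477;  R = 6+6 = 12,  c = 477−12² = 333
v_rel = (-7, 0),  |v_rel|² = 49;  v_rel·d = (-7)·(-6) + (0)·(-21) = 42
49·t² − 84·t + 333 = 0  ⇒  m = 42² − 49·333 = -14553
m = -14553 < 0,  v_rel·d = 42 > 0  ⇒  outside

inside=no margin=-14553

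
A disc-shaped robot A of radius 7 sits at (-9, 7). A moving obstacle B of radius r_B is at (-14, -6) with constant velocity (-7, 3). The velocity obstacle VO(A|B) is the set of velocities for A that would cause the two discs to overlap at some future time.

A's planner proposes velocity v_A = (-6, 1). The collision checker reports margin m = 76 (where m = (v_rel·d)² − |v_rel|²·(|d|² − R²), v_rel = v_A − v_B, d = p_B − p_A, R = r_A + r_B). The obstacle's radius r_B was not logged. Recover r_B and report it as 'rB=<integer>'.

m = 76
d = (-5, -13);  v_rel = (1, -2),  |v_rel|² = 5
v_rel×d = (1)·(-13) − (-2)·(-5) = -23
since m = R²·5 − (-23)²:  R² = (529 + 76) / 5 = 121
R = √121 = 11  ⇒  r_B = 11 − 7 = 4

rB=4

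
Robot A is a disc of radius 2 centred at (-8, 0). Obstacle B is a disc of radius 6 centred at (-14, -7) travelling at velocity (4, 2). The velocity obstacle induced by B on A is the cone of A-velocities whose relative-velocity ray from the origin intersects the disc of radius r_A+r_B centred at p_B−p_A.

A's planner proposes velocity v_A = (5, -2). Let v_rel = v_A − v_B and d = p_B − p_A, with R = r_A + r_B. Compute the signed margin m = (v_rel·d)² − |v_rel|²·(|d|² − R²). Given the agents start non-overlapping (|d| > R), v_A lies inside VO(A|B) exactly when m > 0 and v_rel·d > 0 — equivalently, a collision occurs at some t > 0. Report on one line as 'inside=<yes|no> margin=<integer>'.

d = (-6, -7),  |d|² = 85;  R = 2+6 = 8,  c = 85−8² = 21
v_rel = (1, -4),  |v_rel|² = 17;  v_rel·d = (1)·(-6) + (-4)·(-7) = 22
17·t² − 44·t + 21 = 0  ⇒  m = 22² − 17·21 = 127
m = 127 > 0,  v_rel·d = 22 > 0  ⇒  inside

inside=yes margin=127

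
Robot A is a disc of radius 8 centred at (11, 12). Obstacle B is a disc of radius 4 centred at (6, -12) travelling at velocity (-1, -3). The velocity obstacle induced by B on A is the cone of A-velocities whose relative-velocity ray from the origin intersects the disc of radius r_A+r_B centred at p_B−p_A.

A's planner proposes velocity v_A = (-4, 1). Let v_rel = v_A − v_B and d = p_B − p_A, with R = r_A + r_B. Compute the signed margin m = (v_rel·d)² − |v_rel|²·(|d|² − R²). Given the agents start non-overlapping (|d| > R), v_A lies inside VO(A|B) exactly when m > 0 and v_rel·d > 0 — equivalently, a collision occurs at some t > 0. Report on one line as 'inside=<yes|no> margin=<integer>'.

d = (-5, -24),  |d|² = 601;  R = 8+4 = 12,  c = 601−12² = 457
v_rel = (-3, 4),  |v_rel|² = 25;  v_rel·d = (-3)·(-5) + (4)·(-24) = -81
25·t² + 162·t + 457 = 0  ⇒  m = (-81)² − 25·457 = -4864
m = -4864 < 0,  v_rel·d = -81 < 0  ⇒  outside

inside=no margin=-4864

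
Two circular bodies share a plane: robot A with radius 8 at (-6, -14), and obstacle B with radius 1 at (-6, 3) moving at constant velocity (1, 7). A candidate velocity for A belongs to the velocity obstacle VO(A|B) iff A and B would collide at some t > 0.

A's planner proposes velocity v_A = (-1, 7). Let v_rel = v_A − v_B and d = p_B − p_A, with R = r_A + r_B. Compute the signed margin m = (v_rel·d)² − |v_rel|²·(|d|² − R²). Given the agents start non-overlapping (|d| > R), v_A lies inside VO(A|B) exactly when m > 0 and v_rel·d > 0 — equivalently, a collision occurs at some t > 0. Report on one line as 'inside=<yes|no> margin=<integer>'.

d = (0, 17),  |d|² = 289;  R = 8+1 = 9,  c = 289−9² = 208
v_rel = (-2, 0),  |v_rel|² = 4;  v_rel·d = (-2)·(0) + (0)·(17) = 0
4·t² − 0·t + 208 = 0  ⇒  m = 0² − 4·208 = -832
m = -832 < 0,  v_rel·d = 0 = 0  ⇒  outside

inside=no margin=-832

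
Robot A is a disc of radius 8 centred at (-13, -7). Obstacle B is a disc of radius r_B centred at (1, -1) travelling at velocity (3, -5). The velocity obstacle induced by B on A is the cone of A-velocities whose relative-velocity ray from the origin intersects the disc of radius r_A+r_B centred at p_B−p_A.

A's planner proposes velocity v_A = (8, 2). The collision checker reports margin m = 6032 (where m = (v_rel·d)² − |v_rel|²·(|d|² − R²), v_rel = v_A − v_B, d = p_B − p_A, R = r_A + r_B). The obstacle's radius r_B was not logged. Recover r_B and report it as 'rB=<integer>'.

m = 6032
d = (14, 6);  v_rel = (5, 7),  |v_rel|² = 74
v_rel×d = (5)·(6) − (7)·(14) = -68
since m = R²·74 − (-68)²:  R² = (4624 + 6032) / 74 = 144
R = √144 = 12  ⇒  r_B = 12 − 8 = 4

rB=4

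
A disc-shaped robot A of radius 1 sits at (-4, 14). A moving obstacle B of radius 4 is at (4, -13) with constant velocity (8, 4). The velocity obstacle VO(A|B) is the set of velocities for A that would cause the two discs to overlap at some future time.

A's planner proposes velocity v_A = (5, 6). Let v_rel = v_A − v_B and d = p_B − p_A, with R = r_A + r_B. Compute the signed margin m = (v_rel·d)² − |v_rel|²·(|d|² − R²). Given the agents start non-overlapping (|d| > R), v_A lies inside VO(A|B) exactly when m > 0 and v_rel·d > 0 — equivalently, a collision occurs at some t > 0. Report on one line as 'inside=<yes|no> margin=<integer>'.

d = (8, -27),  |d|² = 793;  R = 1+4 = 5,  c = 793−5² = 768
v_rel = (-3, 2),  |v_rel|² = 13;  v_rel·d = (-3)·(8) + (2)·(-27) = -78
13·t² + 156·t + 768 = 0  ⇒  m = (-78)² − 13·768 = -3900
m = -3900 < 0,  v_rel·d = -78 < 0  ⇒  outside

inside=no margin=-3900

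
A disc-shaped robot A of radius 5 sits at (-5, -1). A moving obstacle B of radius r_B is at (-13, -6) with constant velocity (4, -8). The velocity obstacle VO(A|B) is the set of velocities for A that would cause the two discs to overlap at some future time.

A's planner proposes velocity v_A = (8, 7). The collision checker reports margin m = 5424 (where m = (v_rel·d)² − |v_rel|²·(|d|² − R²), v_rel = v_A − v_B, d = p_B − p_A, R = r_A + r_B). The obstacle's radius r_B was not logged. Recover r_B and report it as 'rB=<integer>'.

m = 5424
d = (-8, -5);  v_rel = (4, 15),  |v_rel|² = 241
v_rel×d = (4)·(-5) − (15)·(-8) = 100
since m = R²·241 − 100²:  R² = (10000 + 5424) / 241 = 64
R = √64 = 8  ⇒  r_B = 8 − 5 = 3

rB=3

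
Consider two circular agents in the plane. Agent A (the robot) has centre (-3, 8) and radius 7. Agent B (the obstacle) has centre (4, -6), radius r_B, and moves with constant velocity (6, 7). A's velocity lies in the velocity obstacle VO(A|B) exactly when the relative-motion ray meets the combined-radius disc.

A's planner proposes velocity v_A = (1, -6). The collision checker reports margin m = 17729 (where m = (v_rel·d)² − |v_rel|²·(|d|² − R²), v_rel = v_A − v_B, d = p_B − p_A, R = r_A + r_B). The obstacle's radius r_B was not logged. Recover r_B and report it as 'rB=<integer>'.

m = 17729
d = (7, -14);  v_rel = (-5, -13),  |v_rel|² = 194
v_rel×d = (-5)·(-14) − (-13)·(7) = 161
since m = R²·194 − 161²:  R² = (25921 + 17729) / 194 = 225
R = √225 = 15  ⇒  r_B = 15 − 7 = 8

rB=8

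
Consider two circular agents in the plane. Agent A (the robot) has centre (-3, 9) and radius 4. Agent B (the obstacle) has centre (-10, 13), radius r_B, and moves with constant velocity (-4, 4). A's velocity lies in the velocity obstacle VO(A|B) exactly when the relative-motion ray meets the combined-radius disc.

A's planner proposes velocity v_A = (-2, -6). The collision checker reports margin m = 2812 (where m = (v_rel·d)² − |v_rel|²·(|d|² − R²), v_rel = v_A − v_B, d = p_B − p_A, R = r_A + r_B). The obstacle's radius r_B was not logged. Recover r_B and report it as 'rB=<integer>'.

m = 2812
d = (-7, 4);  v_rel = (2, -10),  |v_rel|² = 104
v_rel×d = (2)·(4) − (-10)·(-7) = -62
since m = R²·104 − (-62)²:  R² = (3844 + 2812) / 104 = 64
R = √64 = 8  ⇒  r_B = 8 − 4 = 4

rB=4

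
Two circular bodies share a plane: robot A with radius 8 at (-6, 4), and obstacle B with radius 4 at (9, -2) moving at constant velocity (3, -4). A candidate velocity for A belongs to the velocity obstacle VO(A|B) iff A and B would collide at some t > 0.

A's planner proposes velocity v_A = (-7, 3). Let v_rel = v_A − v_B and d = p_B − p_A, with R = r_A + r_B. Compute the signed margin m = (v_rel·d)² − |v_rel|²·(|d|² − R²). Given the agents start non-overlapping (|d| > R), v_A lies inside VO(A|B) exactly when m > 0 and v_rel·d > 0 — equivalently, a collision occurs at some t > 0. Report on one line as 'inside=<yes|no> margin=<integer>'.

d = (15, -6),  |d|² = 261;  R = 8+4 = 12,  c = 261−12² = 117
v_rel = (-10, 7),  |v_rel|² = 149;  v_rel·d = (-10)·(15) + (7)·(-6) = -192
149·t² + 384·t + 117 = 0  ⇒  m = (-192)² − 149·117 = 19431
m = 19431 > 0,  v_rel·d = -192 < 0  ⇒  outside

inside=no margin=19431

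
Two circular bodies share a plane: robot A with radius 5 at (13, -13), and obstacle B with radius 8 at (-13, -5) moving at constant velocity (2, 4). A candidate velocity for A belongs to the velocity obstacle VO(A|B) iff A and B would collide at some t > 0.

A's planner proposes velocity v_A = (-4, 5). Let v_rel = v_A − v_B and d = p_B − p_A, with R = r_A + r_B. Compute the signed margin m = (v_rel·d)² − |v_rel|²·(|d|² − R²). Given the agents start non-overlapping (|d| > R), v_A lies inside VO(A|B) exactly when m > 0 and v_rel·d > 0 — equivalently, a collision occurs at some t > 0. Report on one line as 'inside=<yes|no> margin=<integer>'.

d = (-26, 8),  |d|² = 740;  R = 5+8 = 13,  c = 740−13² = 571
v_rel = (-6, 1),  |v_rel|² = 37;  v_rel·d = (-6)·(-26) + (1)·(8) = 164
37·t² − 328·t + 571 = 0  ⇒  m = 164² − 37·571 = 5769
m = 5769 > 0,  v_rel·d = 164 > 0  ⇒  inside

inside=yes margin=5769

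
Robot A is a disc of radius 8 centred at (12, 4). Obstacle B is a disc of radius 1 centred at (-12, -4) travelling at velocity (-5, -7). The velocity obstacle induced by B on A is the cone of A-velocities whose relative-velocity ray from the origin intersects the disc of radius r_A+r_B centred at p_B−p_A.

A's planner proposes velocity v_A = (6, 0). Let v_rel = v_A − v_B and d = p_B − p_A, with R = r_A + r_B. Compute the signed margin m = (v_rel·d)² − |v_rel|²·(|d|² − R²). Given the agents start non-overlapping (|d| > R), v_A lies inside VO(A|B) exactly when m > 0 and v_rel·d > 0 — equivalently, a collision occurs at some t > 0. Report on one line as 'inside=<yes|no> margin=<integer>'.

d = (-24, -8),  |d|² = 640;  R = 8+1 = 9,  c = 640−9² = 559
v_rel = (11, 7),  |v_rel|² = 170;  v_rel·d = (11)·(-24) + (7)·(-8) = -320
170·t² + 640·t + 559 = 0  ⇒  m = (-320)² − 170·559 = 7370
m = 7370 > 0,  v_rel·d = -320 < 0  ⇒  outside

inside=no margin=7370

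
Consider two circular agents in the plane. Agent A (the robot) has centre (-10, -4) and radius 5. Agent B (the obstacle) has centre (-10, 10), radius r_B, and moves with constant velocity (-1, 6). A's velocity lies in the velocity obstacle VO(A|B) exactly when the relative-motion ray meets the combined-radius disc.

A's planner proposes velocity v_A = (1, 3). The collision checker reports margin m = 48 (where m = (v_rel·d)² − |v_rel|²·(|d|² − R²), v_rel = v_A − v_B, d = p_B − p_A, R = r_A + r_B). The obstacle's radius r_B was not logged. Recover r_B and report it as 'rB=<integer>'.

m = 48
d = (0, 14);  v_rel = (2, -3),  |v_rel|² = 13
v_rel×d = (2)·(14) − (-3)·(0) = 28
since m = R²·13 − 28²:  R² = (784 + 48) / 13 = 64
R = √64 = 8  ⇒  r_B = 8 − 5 = 3

rB=3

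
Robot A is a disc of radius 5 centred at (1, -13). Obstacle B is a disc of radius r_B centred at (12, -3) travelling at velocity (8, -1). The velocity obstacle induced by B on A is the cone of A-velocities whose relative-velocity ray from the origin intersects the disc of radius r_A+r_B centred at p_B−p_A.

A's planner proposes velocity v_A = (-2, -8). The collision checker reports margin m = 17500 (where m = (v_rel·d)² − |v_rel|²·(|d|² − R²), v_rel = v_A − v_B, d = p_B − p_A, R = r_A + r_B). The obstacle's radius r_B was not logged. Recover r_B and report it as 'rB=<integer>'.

m = 17500
d = (11, 10);  v_rel = (-10, -7),  |v_rel|² = 149
v_rel×d = (-10)·(10) − (-7)·(11) = -23
since m = R²·149 − (-23)²:  R² = (529 + 17500) / 149 = 121
R = √121 = 11  ⇒  r_B = 11 − 5 = 6

rB=6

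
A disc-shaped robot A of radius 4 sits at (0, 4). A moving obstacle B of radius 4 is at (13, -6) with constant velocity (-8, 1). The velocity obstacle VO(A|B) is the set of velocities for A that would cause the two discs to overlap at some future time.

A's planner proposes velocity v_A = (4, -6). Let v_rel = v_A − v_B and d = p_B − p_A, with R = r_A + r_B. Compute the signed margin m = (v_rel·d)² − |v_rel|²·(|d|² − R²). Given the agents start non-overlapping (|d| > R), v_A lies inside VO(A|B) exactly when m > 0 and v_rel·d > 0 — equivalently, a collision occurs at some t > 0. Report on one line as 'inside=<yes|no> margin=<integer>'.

d = (13, -10),  |d|² = 269;  R = 4+4 = 8,  c = 269−8² = 205
v_rel = (12, -7),  |v_rel|² = 193;  v_rel·d = (12)·(13) + (-7)·(-10) = 226
193·t² − 452·t + 205 = 0  ⇒  m = 226² − 193·205 = 11511
m = 11511 > 0,  v_rel·d = 226 > 0  ⇒  inside

inside=yes margin=11511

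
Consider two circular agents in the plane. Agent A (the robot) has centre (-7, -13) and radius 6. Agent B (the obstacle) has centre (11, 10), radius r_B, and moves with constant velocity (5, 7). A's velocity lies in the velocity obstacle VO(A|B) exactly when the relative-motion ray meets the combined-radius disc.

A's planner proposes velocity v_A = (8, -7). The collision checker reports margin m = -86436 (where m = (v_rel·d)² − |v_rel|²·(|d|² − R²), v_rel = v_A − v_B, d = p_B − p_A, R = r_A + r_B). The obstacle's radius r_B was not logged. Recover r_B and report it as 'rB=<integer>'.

m = -86436
d = (18, 23);  v_rel = (3, -14),  |v_rel|² = 205
v_rel×d = (3)·(23) − (-14)·(18) = 321
since m = R²·205 − 321²:  R² = (103041 + -86436) / 205 = 81
R = √81 = 9  ⇒  r_B = 9 − 6 = 3

rB=3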